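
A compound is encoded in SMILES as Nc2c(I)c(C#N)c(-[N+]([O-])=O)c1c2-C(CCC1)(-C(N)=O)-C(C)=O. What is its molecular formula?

Heavy atoms from the SMILES: 14 C, 1 I, 4 N, 4 O.
Implicit hydrogens by atom environment:
  6 × C (aromatic): no H
  4 × C: no H
  3 × C: 2 H each → 6
  3 × O: no H
  2 × N: 2 H each → 4
  1 × C: 3 H
  1 × I: no H
  1 × N: no H
  1 × N (charge +1): no H
  1 × O (charge -1): no H
  Total hydrogens = 13.
Molecular formula: C14H13IN4O4

C14H13IN4O4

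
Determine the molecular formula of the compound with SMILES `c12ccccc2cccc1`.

C10H8

Heavy atoms from the SMILES: 10 C.
Implicit hydrogens by atom environment:
  8 × C (aromatic): 1 H each → 8
  2 × C (aromatic): no H
  Total hydrogens = 8.
Molecular formula: C10H8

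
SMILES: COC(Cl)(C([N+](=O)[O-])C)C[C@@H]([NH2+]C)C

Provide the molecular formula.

Heavy atoms from the SMILES: 8 C, 1 Cl, 2 N, 3 O.
Implicit hydrogens by atom environment:
  4 × C: 3 H each → 12
  2 × C: 1 H each → 2
  2 × O: no H
  1 × C: 2 H
  1 × C: no H
  1 × Cl: no H
  1 × N (charge +1): 2 H
  1 × N (charge +1): no H
  1 × O (charge -1): no H
  Total hydrogens = 18.
Net charge +1.
Molecular formula: C8H18ClN2O3+

C8H18ClN2O3+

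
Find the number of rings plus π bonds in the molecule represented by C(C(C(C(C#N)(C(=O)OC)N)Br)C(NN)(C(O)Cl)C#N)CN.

Molecular formula from the SMILES: C11H18BrClN6O3.
DoU = (2C + 2 + N − H − X)/2 = (2·11 + 2 + 6 − 18 − 2)/2 = 10/2 = 5.
(Structurally: 0 ring(s) + 5 π bond(s) = 5.)

5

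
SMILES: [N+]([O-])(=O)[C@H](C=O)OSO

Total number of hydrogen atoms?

3

Hydrogens are implicit in SMILES; fill each atom to its normal valence:
  3 × O: no H
  2 × C: 1 H each → 2
  1 × N (charge +1): no H
  1 × O: 1 H
  1 × O (charge -1): no H
  1 × S: no H
  Total hydrogens = 3.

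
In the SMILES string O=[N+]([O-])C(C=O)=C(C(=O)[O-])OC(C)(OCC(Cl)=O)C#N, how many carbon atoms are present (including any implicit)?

9

The symbol for carbon appears 9 times in the SMILES. (Cl is a single chlorine, not C + l.)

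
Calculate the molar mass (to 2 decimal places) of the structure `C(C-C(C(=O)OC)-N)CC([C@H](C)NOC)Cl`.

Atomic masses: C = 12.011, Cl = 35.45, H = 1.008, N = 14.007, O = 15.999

Molecular formula: C10H21ClN2O3.
M = 10×12.011 + 1×35.45 + 21×1.008 + 2×14.007 + 3×15.999 = 252.74 g/mol.

252.74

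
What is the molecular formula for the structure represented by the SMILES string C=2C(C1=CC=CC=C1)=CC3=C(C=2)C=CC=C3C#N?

C17H11N

Heavy atoms from the SMILES: 17 C, 1 N.
Implicit hydrogens by atom environment:
  11 × C (aromatic): 1 H each → 11
  5 × C (aromatic): no H
  1 × C: no H
  1 × N: no H
  Total hydrogens = 11.
Molecular formula: C17H11N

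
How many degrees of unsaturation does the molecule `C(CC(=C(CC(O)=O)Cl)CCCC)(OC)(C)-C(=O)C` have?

Molecular formula from the SMILES: C14H23ClO4.
DoU = (2C + 2 + N − H − X)/2 = (2·14 + 2 + 0 − 23 − 1)/2 = 6/2 = 3.
(Structurally: 0 ring(s) + 3 π bond(s) = 3.)

3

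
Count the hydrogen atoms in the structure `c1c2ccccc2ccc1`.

8

Hydrogens are implicit in SMILES; fill each atom to its normal valence:
  8 × C (aromatic): 1 H each → 8
  2 × C (aromatic): no H
  Total hydrogens = 8.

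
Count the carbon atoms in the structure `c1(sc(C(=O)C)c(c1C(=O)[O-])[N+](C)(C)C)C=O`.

The symbol for carbon appears 11 times in the SMILES. Lowercase c denotes aromatic carbon and counts toward C.

11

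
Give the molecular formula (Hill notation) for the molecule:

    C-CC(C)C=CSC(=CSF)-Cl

C8H12ClFS2

Heavy atoms from the SMILES: 8 C, 1 Cl, 1 F, 2 S.
Implicit hydrogens by atom environment:
  4 × C: 1 H each → 4
  2 × C: 3 H each → 6
  2 × S: no H
  1 × C: 2 H
  1 × C: no H
  1 × Cl: no H
  1 × F: no H
  Total hydrogens = 12.
Molecular formula: C8H12ClFS2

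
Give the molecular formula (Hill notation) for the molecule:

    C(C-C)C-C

Heavy atoms from the SMILES: 5 C.
Implicit hydrogens by atom environment:
  3 × C: 2 H each → 6
  2 × C: 3 H each → 6
  Total hydrogens = 12.
Molecular formula: C5H12

C5H12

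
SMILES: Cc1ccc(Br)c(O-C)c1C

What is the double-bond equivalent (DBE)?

Molecular formula from the SMILES: C9H11BrO.
DoU = (2C + 2 + N − H − X)/2 = (2·9 + 2 + 0 − 11 − 1)/2 = 8/2 = 4.
(Structurally: 1 ring(s) + 3 π bond(s) = 4.)

4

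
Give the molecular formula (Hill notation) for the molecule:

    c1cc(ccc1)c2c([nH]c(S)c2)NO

Heavy atoms from the SMILES: 10 C, 2 N, 1 O, 1 S.
Implicit hydrogens by atom environment:
  6 × C (aromatic): 1 H each → 6
  4 × C (aromatic): no H
  1 × N (aromatic): 1 H
  1 × N: 1 H
  1 × O: 1 H
  1 × S: 1 H
  Total hydrogens = 10.
Molecular formula: C10H10N2OS

C10H10N2OS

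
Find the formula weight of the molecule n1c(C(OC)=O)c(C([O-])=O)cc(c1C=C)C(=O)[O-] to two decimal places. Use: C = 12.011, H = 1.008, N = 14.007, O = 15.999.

Molecular formula: [C11H7NO6]2-.
M = 11×12.011 + 7×1.008 + 1×14.007 + 6×15.999 = 249.18 g/mol.

249.18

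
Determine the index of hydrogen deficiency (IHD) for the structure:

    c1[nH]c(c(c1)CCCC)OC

3

Molecular formula from the SMILES: C9H15NO.
DoU = (2C + 2 + N − H − X)/2 = (2·9 + 2 + 1 − 15 − 0)/2 = 6/2 = 3.
(Structurally: 1 ring(s) + 2 π bond(s) = 3.)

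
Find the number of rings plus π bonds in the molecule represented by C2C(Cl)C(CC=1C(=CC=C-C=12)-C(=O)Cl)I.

6

Molecular formula from the SMILES: C11H9Cl2IO.
DoU = (2C + 2 + N − H − X)/2 = (2·11 + 2 + 0 − 9 − 3)/2 = 12/2 = 6.
(Structurally: 2 ring(s) + 4 π bond(s) = 6.)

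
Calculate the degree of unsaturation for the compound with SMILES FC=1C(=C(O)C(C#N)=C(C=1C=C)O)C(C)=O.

8

Molecular formula from the SMILES: C11H8FNO3.
DoU = (2C + 2 + N − H − X)/2 = (2·11 + 2 + 1 − 8 − 1)/2 = 16/2 = 8.
(Structurally: 1 ring(s) + 7 π bond(s) = 8.)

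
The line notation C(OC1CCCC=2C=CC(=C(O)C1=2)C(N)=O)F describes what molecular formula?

C12H14FNO3

Heavy atoms from the SMILES: 12 C, 1 F, 1 N, 3 O.
Implicit hydrogens by atom environment:
  4 × C: 2 H each → 8
  4 × C (aromatic): no H
  2 × C (aromatic): 1 H each → 2
  2 × O: no H
  1 × C: 1 H
  1 × C: no H
  1 × F: no H
  1 × N: 2 H
  1 × O: 1 H
  Total hydrogens = 14.
Molecular formula: C12H14FNO3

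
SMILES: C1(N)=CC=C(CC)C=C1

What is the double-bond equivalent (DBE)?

Molecular formula from the SMILES: C8H11N.
DoU = (2C + 2 + N − H − X)/2 = (2·8 + 2 + 1 − 11 − 0)/2 = 8/2 = 4.
(Structurally: 1 ring(s) + 3 π bond(s) = 4.)

4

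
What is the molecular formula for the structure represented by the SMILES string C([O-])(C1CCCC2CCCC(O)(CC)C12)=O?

Heavy atoms from the SMILES: 13 C, 3 O.
Implicit hydrogens by atom environment:
  7 × C: 2 H each → 14
  3 × C: 1 H each → 3
  2 × C: no H
  1 × C: 3 H
  1 × O: 1 H
  1 × O: no H
  1 × O (charge -1): no H
  Total hydrogens = 21.
Net charge -1.
Molecular formula: C13H21O3-

C13H21O3-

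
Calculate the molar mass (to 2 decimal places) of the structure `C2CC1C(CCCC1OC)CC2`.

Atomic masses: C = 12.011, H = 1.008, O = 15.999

168.28

Molecular formula: C11H20O.
M = 11×12.011 + 20×1.008 + 1×15.999 = 168.28 g/mol.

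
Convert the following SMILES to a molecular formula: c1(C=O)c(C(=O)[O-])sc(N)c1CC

Heavy atoms from the SMILES: 8 C, 1 N, 3 O, 1 S.
Implicit hydrogens by atom environment:
  4 × C (aromatic): no H
  2 × O: no H
  1 × C: 3 H
  1 × C: 2 H
  1 × C: 1 H
  1 × C: no H
  1 × N: 2 H
  1 × O (charge -1): no H
  1 × S (aromatic): no H
  Total hydrogens = 8.
Net charge -1.
Molecular formula: C8H8NO3S-

C8H8NO3S-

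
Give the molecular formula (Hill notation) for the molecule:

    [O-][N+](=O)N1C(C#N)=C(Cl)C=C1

Heavy atoms from the SMILES: 5 C, 1 Cl, 3 N, 2 O.
Implicit hydrogens by atom environment:
  2 × C (aromatic): 1 H each → 2
  2 × C (aromatic): no H
  1 × C: no H
  1 × Cl: no H
  1 × N (aromatic): no H
  1 × N: no H
  1 × N (charge +1): no H
  1 × O: no H
  1 × O (charge -1): no H
  Total hydrogens = 2.
Molecular formula: C5H2ClN3O2

C5H2ClN3O2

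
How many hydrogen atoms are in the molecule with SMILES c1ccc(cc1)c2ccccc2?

Hydrogens are implicit in SMILES; fill each atom to its normal valence:
  10 × C (aromatic): 1 H each → 10
  2 × C (aromatic): no H
  Total hydrogens = 10.

10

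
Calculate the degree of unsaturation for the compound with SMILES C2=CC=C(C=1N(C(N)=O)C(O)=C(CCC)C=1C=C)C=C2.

9

Molecular formula from the SMILES: C16H18N2O2.
DoU = (2C + 2 + N − H − X)/2 = (2·16 + 2 + 2 − 18 − 0)/2 = 18/2 = 9.
(Structurally: 2 ring(s) + 7 π bond(s) = 9.)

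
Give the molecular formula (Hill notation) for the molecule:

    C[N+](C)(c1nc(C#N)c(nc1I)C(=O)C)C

C10H12IN4O+

Heavy atoms from the SMILES: 10 C, 1 I, 4 N, 1 O.
Implicit hydrogens by atom environment:
  4 × C: 3 H each → 12
  4 × C (aromatic): no H
  2 × C: no H
  2 × N (aromatic): no H
  1 × I: no H
  1 × N: no H
  1 × N (charge +1): no H
  1 × O: no H
  Total hydrogens = 12.
Net charge +1.
Molecular formula: C10H12IN4O+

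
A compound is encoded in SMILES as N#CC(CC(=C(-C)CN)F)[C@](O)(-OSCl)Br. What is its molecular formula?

Heavy atoms from the SMILES: 1 Br, 8 C, 1 Cl, 1 F, 2 N, 2 O, 1 S.
Implicit hydrogens by atom environment:
  4 × C: no H
  2 × C: 2 H each → 4
  1 × Br: no H
  1 × C: 3 H
  1 × C: 1 H
  1 × Cl: no H
  1 × F: no H
  1 × N: 2 H
  1 × N: no H
  1 × O: 1 H
  1 × O: no H
  1 × S: no H
  Total hydrogens = 11.
Molecular formula: C8H11BrClFN2O2S

C8H11BrClFN2O2S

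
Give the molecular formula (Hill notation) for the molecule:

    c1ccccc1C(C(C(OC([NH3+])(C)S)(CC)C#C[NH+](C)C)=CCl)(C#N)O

Heavy atoms from the SMILES: 19 C, 1 Cl, 3 N, 2 O, 1 S.
Implicit hydrogens by atom environment:
  7 × C: no H
  5 × C (aromatic): 1 H each → 5
  4 × C: 3 H each → 12
  1 × C: 2 H
  1 × C: 1 H
  1 × C (aromatic): no H
  1 × Cl: no H
  1 × N (charge +1): 3 H
  1 × N (charge +1): 1 H
  1 × N: no H
  1 × O: 1 H
  1 × O: no H
  1 × S: 1 H
  Total hydrogens = 26.
Net charge +2.
Molecular formula: [C19H26ClN3O2S]2+

[C19H26ClN3O2S]2+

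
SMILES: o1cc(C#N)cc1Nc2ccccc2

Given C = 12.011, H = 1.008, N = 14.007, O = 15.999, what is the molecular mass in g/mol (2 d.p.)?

Molecular formula: C11H8N2O.
M = 11×12.011 + 8×1.008 + 2×14.007 + 1×15.999 = 184.20 g/mol.

184.20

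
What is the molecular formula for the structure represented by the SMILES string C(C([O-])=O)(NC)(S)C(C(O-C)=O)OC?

C7H12NO5S-

Heavy atoms from the SMILES: 7 C, 1 N, 5 O, 1 S.
Implicit hydrogens by atom environment:
  4 × O: no H
  3 × C: 3 H each → 9
  3 × C: no H
  1 × C: 1 H
  1 × N: 1 H
  1 × O (charge -1): no H
  1 × S: 1 H
  Total hydrogens = 12.
Net charge -1.
Molecular formula: C7H12NO5S-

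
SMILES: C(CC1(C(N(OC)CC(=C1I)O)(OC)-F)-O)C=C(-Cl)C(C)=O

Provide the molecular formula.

C13H18ClFINO5

Heavy atoms from the SMILES: 13 C, 1 Cl, 1 F, 1 I, 1 N, 5 O.
Implicit hydrogens by atom environment:
  6 × C: no H
  3 × C: 3 H each → 9
  3 × C: 2 H each → 6
  3 × O: no H
  2 × O: 1 H each → 2
  1 × C: 1 H
  1 × Cl: no H
  1 × F: no H
  1 × I: no H
  1 × N: no H
  Total hydrogens = 18.
Molecular formula: C13H18ClFINO5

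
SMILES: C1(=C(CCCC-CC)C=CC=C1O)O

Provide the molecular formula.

Heavy atoms from the SMILES: 12 C, 2 O.
Implicit hydrogens by atom environment:
  5 × C: 2 H each → 10
  3 × C (aromatic): 1 H each → 3
  3 × C (aromatic): no H
  2 × O: 1 H each → 2
  1 × C: 3 H
  Total hydrogens = 18.
Molecular formula: C12H18O2

C12H18O2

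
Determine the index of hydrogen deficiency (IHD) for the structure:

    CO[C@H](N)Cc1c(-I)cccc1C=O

Molecular formula from the SMILES: C10H12INO2.
DoU = (2C + 2 + N − H − X)/2 = (2·10 + 2 + 1 − 12 − 1)/2 = 10/2 = 5.
(Structurally: 1 ring(s) + 4 π bond(s) = 5.)

5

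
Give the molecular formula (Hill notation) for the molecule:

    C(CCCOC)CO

Heavy atoms from the SMILES: 6 C, 2 O.
Implicit hydrogens by atom environment:
  5 × C: 2 H each → 10
  1 × C: 3 H
  1 × O: 1 H
  1 × O: no H
  Total hydrogens = 14.
Molecular formula: C6H14O2

C6H14O2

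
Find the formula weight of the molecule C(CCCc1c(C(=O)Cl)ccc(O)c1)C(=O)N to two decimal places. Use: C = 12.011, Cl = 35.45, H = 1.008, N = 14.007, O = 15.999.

255.70

Molecular formula: C12H14ClNO3.
M = 12×12.011 + 1×35.45 + 14×1.008 + 1×14.007 + 3×15.999 = 255.70 g/mol.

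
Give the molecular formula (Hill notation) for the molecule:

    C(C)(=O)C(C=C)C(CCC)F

Heavy atoms from the SMILES: 9 C, 1 F, 1 O.
Implicit hydrogens by atom environment:
  3 × C: 2 H each → 6
  3 × C: 1 H each → 3
  2 × C: 3 H each → 6
  1 × C: no H
  1 × F: no H
  1 × O: no H
  Total hydrogens = 15.
Molecular formula: C9H15FO

C9H15FO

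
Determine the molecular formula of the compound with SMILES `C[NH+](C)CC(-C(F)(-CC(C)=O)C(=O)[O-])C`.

C10H18FNO3

Heavy atoms from the SMILES: 10 C, 1 F, 1 N, 3 O.
Implicit hydrogens by atom environment:
  4 × C: 3 H each → 12
  3 × C: no H
  2 × C: 2 H each → 4
  2 × O: no H
  1 × C: 1 H
  1 × F: no H
  1 × N (charge +1): 1 H
  1 × O (charge -1): no H
  Total hydrogens = 18.
Molecular formula: C10H18FNO3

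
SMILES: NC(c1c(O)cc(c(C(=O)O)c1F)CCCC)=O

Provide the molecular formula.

C12H14FNO4

Heavy atoms from the SMILES: 12 C, 1 F, 1 N, 4 O.
Implicit hydrogens by atom environment:
  5 × C (aromatic): no H
  3 × C: 2 H each → 6
  2 × C: no H
  2 × O: 1 H each → 2
  2 × O: no H
  1 × C: 3 H
  1 × C (aromatic): 1 H
  1 × F: no H
  1 × N: 2 H
  Total hydrogens = 14.
Molecular formula: C12H14FNO4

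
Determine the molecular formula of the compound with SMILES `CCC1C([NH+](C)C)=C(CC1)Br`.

C9H17BrN+

Heavy atoms from the SMILES: 1 Br, 9 C, 1 N.
Implicit hydrogens by atom environment:
  3 × C: 3 H each → 9
  3 × C: 2 H each → 6
  2 × C: no H
  1 × Br: no H
  1 × C: 1 H
  1 × N (charge +1): 1 H
  Total hydrogens = 17.
Net charge +1.
Molecular formula: C9H17BrN+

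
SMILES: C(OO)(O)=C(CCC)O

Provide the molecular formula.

Heavy atoms from the SMILES: 5 C, 4 O.
Implicit hydrogens by atom environment:
  3 × O: 1 H each → 3
  2 × C: 2 H each → 4
  2 × C: no H
  1 × C: 3 H
  1 × O: no H
  Total hydrogens = 10.
Molecular formula: C5H10O4

C5H10O4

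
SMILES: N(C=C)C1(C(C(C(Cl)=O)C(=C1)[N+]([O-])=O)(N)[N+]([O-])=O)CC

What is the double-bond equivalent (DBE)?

Molecular formula from the SMILES: C10H13ClN4O5.
DoU = (2C + 2 + N − H − X)/2 = (2·10 + 2 + 4 − 13 − 1)/2 = 12/2 = 6.
(Structurally: 1 ring(s) + 5 π bond(s) = 6.)

6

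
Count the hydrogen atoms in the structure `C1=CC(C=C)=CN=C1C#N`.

6

Hydrogens are implicit in SMILES; fill each atom to its normal valence:
  3 × C (aromatic): 1 H each → 3
  2 × C (aromatic): no H
  1 × C: 2 H
  1 × C: 1 H
  1 × C: no H
  1 × N (aromatic): no H
  1 × N: no H
  Total hydrogens = 6.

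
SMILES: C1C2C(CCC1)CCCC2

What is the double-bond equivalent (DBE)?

2

Molecular formula from the SMILES: C10H18.
DoU = (2C + 2 + N − H − X)/2 = (2·10 + 2 + 0 − 18 − 0)/2 = 4/2 = 2.
(Structurally: 2 ring(s) + 0 π bond(s) = 2.)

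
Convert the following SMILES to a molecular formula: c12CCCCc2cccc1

C10H12

Heavy atoms from the SMILES: 10 C.
Implicit hydrogens by atom environment:
  4 × C: 2 H each → 8
  4 × C (aromatic): 1 H each → 4
  2 × C (aromatic): no H
  Total hydrogens = 12.
Molecular formula: C10H12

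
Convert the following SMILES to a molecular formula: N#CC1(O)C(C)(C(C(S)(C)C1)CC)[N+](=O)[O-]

C10H16N2O3S

Heavy atoms from the SMILES: 10 C, 2 N, 3 O, 1 S.
Implicit hydrogens by atom environment:
  4 × C: no H
  3 × C: 3 H each → 9
  2 × C: 2 H each → 4
  1 × C: 1 H
  1 × N: no H
  1 × N (charge +1): no H
  1 × O: 1 H
  1 × O: no H
  1 × O (charge -1): no H
  1 × S: 1 H
  Total hydrogens = 16.
Molecular formula: C10H16N2O3S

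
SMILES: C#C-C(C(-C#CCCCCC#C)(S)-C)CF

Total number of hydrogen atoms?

17

Hydrogens are implicit in SMILES; fill each atom to its normal valence:
  5 × C: 2 H each → 10
  5 × C: no H
  3 × C: 1 H each → 3
  1 × C: 3 H
  1 × F: no H
  1 × S: 1 H
  Total hydrogens = 17.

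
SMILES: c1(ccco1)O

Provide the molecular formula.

Heavy atoms from the SMILES: 4 C, 2 O.
Implicit hydrogens by atom environment:
  3 × C (aromatic): 1 H each → 3
  1 × C (aromatic): no H
  1 × O: 1 H
  1 × O (aromatic): no H
  Total hydrogens = 4.
Molecular formula: C4H4O2

C4H4O2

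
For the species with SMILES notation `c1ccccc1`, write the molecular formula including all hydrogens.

C6H6

Heavy atoms from the SMILES: 6 C.
Implicit hydrogens by atom environment:
  6 × C (aromatic): 1 H each → 6
  Total hydrogens = 6.
Molecular formula: C6H6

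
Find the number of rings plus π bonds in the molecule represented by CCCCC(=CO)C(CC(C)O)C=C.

Molecular formula from the SMILES: C12H22O2.
DoU = (2C + 2 + N − H − X)/2 = (2·12 + 2 + 0 − 22 − 0)/2 = 4/2 = 2.
(Structurally: 0 ring(s) + 2 π bond(s) = 2.)

2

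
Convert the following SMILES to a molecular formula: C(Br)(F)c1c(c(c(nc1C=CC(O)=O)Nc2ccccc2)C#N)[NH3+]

Heavy atoms from the SMILES: 1 Br, 16 C, 1 F, 4 N, 2 O.
Implicit hydrogens by atom environment:
  6 × C (aromatic): no H
  5 × C (aromatic): 1 H each → 5
  3 × C: 1 H each → 3
  2 × C: no H
  1 × Br: no H
  1 × F: no H
  1 × N (charge +1): 3 H
  1 × N: 1 H
  1 × N (aromatic): no H
  1 × N: no H
  1 × O: 1 H
  1 × O: no H
  Total hydrogens = 13.
Net charge +1.
Molecular formula: C16H13BrFN4O2+

C16H13BrFN4O2+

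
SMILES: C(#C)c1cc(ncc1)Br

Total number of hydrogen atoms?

4

Hydrogens are implicit in SMILES; fill each atom to its normal valence:
  3 × C (aromatic): 1 H each → 3
  2 × C (aromatic): no H
  1 × Br: no H
  1 × C: 1 H
  1 × C: no H
  1 × N (aromatic): no H
  Total hydrogens = 4.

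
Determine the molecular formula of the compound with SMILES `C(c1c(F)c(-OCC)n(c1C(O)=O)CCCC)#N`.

C12H15FN2O3

Heavy atoms from the SMILES: 12 C, 1 F, 2 N, 3 O.
Implicit hydrogens by atom environment:
  4 × C: 2 H each → 8
  4 × C (aromatic): no H
  2 × C: 3 H each → 6
  2 × C: no H
  2 × O: no H
  1 × F: no H
  1 × N (aromatic): no H
  1 × N: no H
  1 × O: 1 H
  Total hydrogens = 15.
Molecular formula: C12H15FN2O3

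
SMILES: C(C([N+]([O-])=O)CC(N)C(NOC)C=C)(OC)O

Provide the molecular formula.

C9H19N3O5

Heavy atoms from the SMILES: 9 C, 3 N, 5 O.
Implicit hydrogens by atom environment:
  5 × C: 1 H each → 5
  3 × O: no H
  2 × C: 3 H each → 6
  2 × C: 2 H each → 4
  1 × N: 2 H
  1 × N: 1 H
  1 × N (charge +1): no H
  1 × O: 1 H
  1 × O (charge -1): no H
  Total hydrogens = 19.
Molecular formula: C9H19N3O5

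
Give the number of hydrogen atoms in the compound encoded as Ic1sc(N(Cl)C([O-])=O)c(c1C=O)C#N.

Hydrogens are implicit in SMILES; fill each atom to its normal valence:
  4 × C (aromatic): no H
  2 × C: no H
  2 × N: no H
  2 × O: no H
  1 × C: 1 H
  1 × Cl: no H
  1 × I: no H
  1 × O (charge -1): no H
  1 × S (aromatic): no H
  Total hydrogens = 1.

1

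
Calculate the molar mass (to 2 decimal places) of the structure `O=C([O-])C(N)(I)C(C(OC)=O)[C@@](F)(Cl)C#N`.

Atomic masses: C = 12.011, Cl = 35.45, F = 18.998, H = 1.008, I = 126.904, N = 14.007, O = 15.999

Molecular formula: C7H6ClFIN2O4-.
M = 7×12.011 + 1×35.45 + 1×18.998 + 6×1.008 + 1×126.904 + 2×14.007 + 4×15.999 = 363.49 g/mol.

363.49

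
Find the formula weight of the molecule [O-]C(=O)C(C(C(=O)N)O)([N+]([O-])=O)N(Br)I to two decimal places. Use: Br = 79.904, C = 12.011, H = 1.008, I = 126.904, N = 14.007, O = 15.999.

396.90

Molecular formula: C4H4BrIN3O6-.
M = 1×79.904 + 4×12.011 + 4×1.008 + 1×126.904 + 3×14.007 + 6×15.999 = 396.90 g/mol.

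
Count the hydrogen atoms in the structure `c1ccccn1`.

Hydrogens are implicit in SMILES; fill each atom to its normal valence:
  5 × C (aromatic): 1 H each → 5
  1 × N (aromatic): no H
  Total hydrogens = 5.

5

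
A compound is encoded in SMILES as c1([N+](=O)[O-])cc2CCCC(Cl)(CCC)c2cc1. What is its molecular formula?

C13H16ClNO2

Heavy atoms from the SMILES: 13 C, 1 Cl, 1 N, 2 O.
Implicit hydrogens by atom environment:
  5 × C: 2 H each → 10
  3 × C (aromatic): 1 H each → 3
  3 × C (aromatic): no H
  1 × C: 3 H
  1 × C: no H
  1 × Cl: no H
  1 × N (charge +1): no H
  1 × O: no H
  1 × O (charge -1): no H
  Total hydrogens = 16.
Molecular formula: C13H16ClNO2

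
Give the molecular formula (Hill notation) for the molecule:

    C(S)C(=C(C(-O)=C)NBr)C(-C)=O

Heavy atoms from the SMILES: 1 Br, 7 C, 1 N, 2 O, 1 S.
Implicit hydrogens by atom environment:
  4 × C: no H
  2 × C: 2 H each → 4
  1 × Br: no H
  1 × C: 3 H
  1 × N: 1 H
  1 × O: 1 H
  1 × O: no H
  1 × S: 1 H
  Total hydrogens = 10.
Molecular formula: C7H10BrNO2S

C7H10BrNO2S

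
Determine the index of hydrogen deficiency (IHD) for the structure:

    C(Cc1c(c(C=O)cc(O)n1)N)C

5

Molecular formula from the SMILES: C9H12N2O2.
DoU = (2C + 2 + N − H − X)/2 = (2·9 + 2 + 2 − 12 − 0)/2 = 10/2 = 5.
(Structurally: 1 ring(s) + 4 π bond(s) = 5.)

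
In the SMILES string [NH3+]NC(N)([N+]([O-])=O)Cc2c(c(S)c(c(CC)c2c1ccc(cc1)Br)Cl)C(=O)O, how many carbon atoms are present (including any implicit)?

17

The symbol for carbon appears 17 times in the SMILES. Lowercase c denotes aromatic carbon and counts toward C.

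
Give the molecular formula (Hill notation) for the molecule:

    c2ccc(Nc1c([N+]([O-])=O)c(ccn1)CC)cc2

Heavy atoms from the SMILES: 13 C, 3 N, 2 O.
Implicit hydrogens by atom environment:
  7 × C (aromatic): 1 H each → 7
  4 × C (aromatic): no H
  1 × C: 3 H
  1 × C: 2 H
  1 × N: 1 H
  1 × N (aromatic): no H
  1 × N (charge +1): no H
  1 × O: no H
  1 × O (charge -1): no H
  Total hydrogens = 13.
Molecular formula: C13H13N3O2

C13H13N3O2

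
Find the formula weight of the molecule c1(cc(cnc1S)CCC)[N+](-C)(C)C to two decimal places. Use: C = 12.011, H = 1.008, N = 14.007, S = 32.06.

Molecular formula: C11H19N2S+.
M = 11×12.011 + 19×1.008 + 2×14.007 + 1×32.06 = 211.35 g/mol.

211.35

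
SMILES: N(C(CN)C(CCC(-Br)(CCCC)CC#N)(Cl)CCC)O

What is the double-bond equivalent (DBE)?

2

Molecular formula from the SMILES: C15H29BrClN3O.
DoU = (2C + 2 + N − H − X)/2 = (2·15 + 2 + 3 − 29 − 2)/2 = 4/2 = 2.
(Structurally: 0 ring(s) + 2 π bond(s) = 2.)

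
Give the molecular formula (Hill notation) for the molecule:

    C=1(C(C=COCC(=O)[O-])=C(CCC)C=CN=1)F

C12H13FNO3-

Heavy atoms from the SMILES: 12 C, 1 F, 1 N, 3 O.
Implicit hydrogens by atom environment:
  3 × C: 2 H each → 6
  3 × C (aromatic): no H
  2 × C (aromatic): 1 H each → 2
  2 × C: 1 H each → 2
  2 × O: no H
  1 × C: 3 H
  1 × C: no H
  1 × F: no H
  1 × N (aromatic): no H
  1 × O (charge -1): no H
  Total hydrogens = 13.
Net charge -1.
Molecular formula: C12H13FNO3-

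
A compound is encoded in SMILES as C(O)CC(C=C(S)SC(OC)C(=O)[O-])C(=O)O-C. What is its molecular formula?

C10H15O6S2-

Heavy atoms from the SMILES: 10 C, 6 O, 2 S.
Implicit hydrogens by atom environment:
  4 × O: no H
  3 × C: 1 H each → 3
  3 × C: no H
  2 × C: 3 H each → 6
  2 × C: 2 H each → 4
  1 × O: 1 H
  1 × O (charge -1): no H
  1 × S: 1 H
  1 × S: no H
  Total hydrogens = 15.
Net charge -1.
Molecular formula: C10H15O6S2-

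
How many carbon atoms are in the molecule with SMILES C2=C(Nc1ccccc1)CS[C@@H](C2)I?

The symbol for carbon appears 11 times in the SMILES. Lowercase c denotes aromatic carbon and counts toward C.

11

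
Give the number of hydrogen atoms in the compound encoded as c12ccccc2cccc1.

Hydrogens are implicit in SMILES; fill each atom to its normal valence:
  8 × C (aromatic): 1 H each → 8
  2 × C (aromatic): no H
  Total hydrogens = 8.

8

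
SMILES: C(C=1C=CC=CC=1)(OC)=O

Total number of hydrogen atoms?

8

Hydrogens are implicit in SMILES; fill each atom to its normal valence:
  5 × C (aromatic): 1 H each → 5
  2 × O: no H
  1 × C: 3 H
  1 × C (aromatic): no H
  1 × C: no H
  Total hydrogens = 8.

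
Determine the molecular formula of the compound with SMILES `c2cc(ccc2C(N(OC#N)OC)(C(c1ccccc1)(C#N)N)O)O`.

Heavy atoms from the SMILES: 17 C, 4 N, 4 O.
Implicit hydrogens by atom environment:
  9 × C (aromatic): 1 H each → 9
  4 × C: no H
  3 × C (aromatic): no H
  3 × N: no H
  2 × O: 1 H each → 2
  2 × O: no H
  1 × C: 3 H
  1 × N: 2 H
  Total hydrogens = 16.
Molecular formula: C17H16N4O4

C17H16N4O4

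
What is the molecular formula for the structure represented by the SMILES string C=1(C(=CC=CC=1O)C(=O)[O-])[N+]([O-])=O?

C7H4NO5-

Heavy atoms from the SMILES: 7 C, 1 N, 5 O.
Implicit hydrogens by atom environment:
  3 × C (aromatic): 1 H each → 3
  3 × C (aromatic): no H
  2 × O: no H
  2 × O (charge -1): no H
  1 × C: no H
  1 × N (charge +1): no H
  1 × O: 1 H
  Total hydrogens = 4.
Net charge -1.
Molecular formula: C7H4NO5-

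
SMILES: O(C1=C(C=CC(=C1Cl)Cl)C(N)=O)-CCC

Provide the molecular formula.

Heavy atoms from the SMILES: 10 C, 2 Cl, 1 N, 2 O.
Implicit hydrogens by atom environment:
  4 × C (aromatic): no H
  2 × C: 2 H each → 4
  2 × C (aromatic): 1 H each → 2
  2 × Cl: no H
  2 × O: no H
  1 × C: 3 H
  1 × C: no H
  1 × N: 2 H
  Total hydrogens = 11.
Molecular formula: C10H11Cl2NO2

C10H11Cl2NO2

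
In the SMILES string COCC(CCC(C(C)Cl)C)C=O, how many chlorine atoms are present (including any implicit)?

1

The symbol for chlorine appears 1 time in the SMILES.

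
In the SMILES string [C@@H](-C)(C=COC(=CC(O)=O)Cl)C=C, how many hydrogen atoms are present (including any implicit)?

11

Hydrogens are implicit in SMILES; fill each atom to its normal valence:
  5 × C: 1 H each → 5
  2 × C: no H
  2 × O: no H
  1 × C: 3 H
  1 × C: 2 H
  1 × Cl: no H
  1 × O: 1 H
  Total hydrogens = 11.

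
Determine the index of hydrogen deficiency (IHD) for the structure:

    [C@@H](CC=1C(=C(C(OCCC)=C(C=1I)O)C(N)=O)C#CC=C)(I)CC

Molecular formula from the SMILES: C18H21I2NO3.
DoU = (2C + 2 + N − H − X)/2 = (2·18 + 2 + 1 − 21 − 2)/2 = 16/2 = 8.
(Structurally: 1 ring(s) + 7 π bond(s) = 8.)

8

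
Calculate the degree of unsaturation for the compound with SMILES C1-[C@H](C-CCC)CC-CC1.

Molecular formula from the SMILES: C10H20.
DoU = (2C + 2 + N − H − X)/2 = (2·10 + 2 + 0 − 20 − 0)/2 = 2/2 = 1.
(Structurally: 1 ring(s) + 0 π bond(s) = 1.)

1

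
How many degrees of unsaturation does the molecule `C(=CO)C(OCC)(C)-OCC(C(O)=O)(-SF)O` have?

2

Molecular formula from the SMILES: C9H15FO6S.
DoU = (2C + 2 + N − H − X)/2 = (2·9 + 2 + 0 − 15 − 1)/2 = 4/2 = 2.
(Structurally: 0 ring(s) + 2 π bond(s) = 2.)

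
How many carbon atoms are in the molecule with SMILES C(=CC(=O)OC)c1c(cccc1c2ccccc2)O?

The symbol for carbon appears 16 times in the SMILES. Lowercase c denotes aromatic carbon and counts toward C.

16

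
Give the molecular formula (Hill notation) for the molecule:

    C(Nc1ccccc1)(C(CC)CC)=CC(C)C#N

Heavy atoms from the SMILES: 16 C, 2 N.
Implicit hydrogens by atom environment:
  5 × C (aromatic): 1 H each → 5
  3 × C: 3 H each → 9
  3 × C: 1 H each → 3
  2 × C: 2 H each → 4
  2 × C: no H
  1 × C (aromatic): no H
  1 × N: 1 H
  1 × N: no H
  Total hydrogens = 22.
Molecular formula: C16H22N2

C16H22N2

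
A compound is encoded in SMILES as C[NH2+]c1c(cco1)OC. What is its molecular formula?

Heavy atoms from the SMILES: 6 C, 1 N, 2 O.
Implicit hydrogens by atom environment:
  2 × C: 3 H each → 6
  2 × C (aromatic): 1 H each → 2
  2 × C (aromatic): no H
  1 × N (charge +1): 2 H
  1 × O (aromatic): no H
  1 × O: no H
  Total hydrogens = 10.
Net charge +1.
Molecular formula: C6H10NO2+

C6H10NO2+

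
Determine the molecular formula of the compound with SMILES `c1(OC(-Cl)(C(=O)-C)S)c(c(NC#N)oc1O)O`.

Heavy atoms from the SMILES: 8 C, 1 Cl, 2 N, 5 O, 1 S.
Implicit hydrogens by atom environment:
  4 × C (aromatic): no H
  3 × C: no H
  2 × O: 1 H each → 2
  2 × O: no H
  1 × C: 3 H
  1 × Cl: no H
  1 × N: 1 H
  1 × N: no H
  1 × O (aromatic): no H
  1 × S: 1 H
  Total hydrogens = 7.
Molecular formula: C8H7ClN2O5S

C8H7ClN2O5S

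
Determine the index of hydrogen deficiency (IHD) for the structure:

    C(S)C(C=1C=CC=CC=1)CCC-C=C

Molecular formula from the SMILES: C13H18S.
DoU = (2C + 2 + N − H − X)/2 = (2·13 + 2 + 0 − 18 − 0)/2 = 10/2 = 5.
(Structurally: 1 ring(s) + 4 π bond(s) = 5.)

5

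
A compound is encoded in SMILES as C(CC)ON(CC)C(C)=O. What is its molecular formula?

C7H15NO2

Heavy atoms from the SMILES: 7 C, 1 N, 2 O.
Implicit hydrogens by atom environment:
  3 × C: 3 H each → 9
  3 × C: 2 H each → 6
  2 × O: no H
  1 × C: no H
  1 × N: no H
  Total hydrogens = 15.
Molecular formula: C7H15NO2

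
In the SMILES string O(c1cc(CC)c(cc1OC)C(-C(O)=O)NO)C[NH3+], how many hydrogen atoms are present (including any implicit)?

Hydrogens are implicit in SMILES; fill each atom to its normal valence:
  4 × C (aromatic): no H
  3 × O: no H
  2 × C: 3 H each → 6
  2 × C: 2 H each → 4
  2 × C (aromatic): 1 H each → 2
  2 × O: 1 H each → 2
  1 × C: 1 H
  1 × C: no H
  1 × N (charge +1): 3 H
  1 × N: 1 H
  Total hydrogens = 19.

19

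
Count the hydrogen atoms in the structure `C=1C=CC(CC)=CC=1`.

10

Hydrogens are implicit in SMILES; fill each atom to its normal valence:
  5 × C (aromatic): 1 H each → 5
  1 × C: 3 H
  1 × C: 2 H
  1 × C (aromatic): no H
  Total hydrogens = 10.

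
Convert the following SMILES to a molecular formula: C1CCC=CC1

Heavy atoms from the SMILES: 6 C.
Implicit hydrogens by atom environment:
  4 × C: 2 H each → 8
  2 × C: 1 H each → 2
  Total hydrogens = 10.
Molecular formula: C6H10

C6H10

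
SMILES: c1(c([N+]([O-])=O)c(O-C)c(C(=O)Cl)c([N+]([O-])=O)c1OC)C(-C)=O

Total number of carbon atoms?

11

The symbol for carbon appears 11 times in the SMILES. Lowercase c denotes aromatic carbon and counts toward C.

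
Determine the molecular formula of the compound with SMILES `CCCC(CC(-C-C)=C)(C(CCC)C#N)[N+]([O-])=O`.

Heavy atoms from the SMILES: 14 C, 2 N, 2 O.
Implicit hydrogens by atom environment:
  7 × C: 2 H each → 14
  3 × C: 3 H each → 9
  3 × C: no H
  1 × C: 1 H
  1 × N: no H
  1 × N (charge +1): no H
  1 × O: no H
  1 × O (charge -1): no H
  Total hydrogens = 24.
Molecular formula: C14H24N2O2

C14H24N2O2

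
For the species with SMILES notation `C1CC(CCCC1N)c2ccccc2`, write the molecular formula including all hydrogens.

C13H19N

Heavy atoms from the SMILES: 13 C, 1 N.
Implicit hydrogens by atom environment:
  5 × C: 2 H each → 10
  5 × C (aromatic): 1 H each → 5
  2 × C: 1 H each → 2
  1 × C (aromatic): no H
  1 × N: 2 H
  Total hydrogens = 19.
Molecular formula: C13H19N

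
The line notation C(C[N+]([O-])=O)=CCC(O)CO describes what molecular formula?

Heavy atoms from the SMILES: 6 C, 1 N, 4 O.
Implicit hydrogens by atom environment:
  3 × C: 2 H each → 6
  3 × C: 1 H each → 3
  2 × O: 1 H each → 2
  1 × N (charge +1): no H
  1 × O: no H
  1 × O (charge -1): no H
  Total hydrogens = 11.
Molecular formula: C6H11NO4

C6H11NO4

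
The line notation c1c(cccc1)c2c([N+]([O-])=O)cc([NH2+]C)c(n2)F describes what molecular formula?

C12H11FN3O2+

Heavy atoms from the SMILES: 12 C, 1 F, 3 N, 2 O.
Implicit hydrogens by atom environment:
  6 × C (aromatic): 1 H each → 6
  5 × C (aromatic): no H
  1 × C: 3 H
  1 × F: no H
  1 × N (charge +1): 2 H
  1 × N (aromatic): no H
  1 × N (charge +1): no H
  1 × O: no H
  1 × O (charge -1): no H
  Total hydrogens = 11.
Net charge +1.
Molecular formula: C12H11FN3O2+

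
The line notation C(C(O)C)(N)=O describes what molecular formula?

C3H7NO2

Heavy atoms from the SMILES: 3 C, 1 N, 2 O.
Implicit hydrogens by atom environment:
  1 × C: 3 H
  1 × C: 1 H
  1 × C: no H
  1 × N: 2 H
  1 × O: 1 H
  1 × O: no H
  Total hydrogens = 7.
Molecular formula: C3H7NO2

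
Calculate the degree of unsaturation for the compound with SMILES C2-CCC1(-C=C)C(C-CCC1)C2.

3

Molecular formula from the SMILES: C12H20.
DoU = (2C + 2 + N − H − X)/2 = (2·12 + 2 + 0 − 20 − 0)/2 = 6/2 = 3.
(Structurally: 2 ring(s) + 1 π bond(s) = 3.)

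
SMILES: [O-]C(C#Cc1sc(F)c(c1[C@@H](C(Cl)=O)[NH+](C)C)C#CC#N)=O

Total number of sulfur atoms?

The symbol for sulfur appears 1 time in the SMILES.

1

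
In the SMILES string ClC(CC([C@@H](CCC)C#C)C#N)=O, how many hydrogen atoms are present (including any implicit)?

12

Hydrogens are implicit in SMILES; fill each atom to its normal valence:
  3 × C: 2 H each → 6
  3 × C: 1 H each → 3
  3 × C: no H
  1 × C: 3 H
  1 × Cl: no H
  1 × N: no H
  1 × O: no H
  Total hydrogens = 12.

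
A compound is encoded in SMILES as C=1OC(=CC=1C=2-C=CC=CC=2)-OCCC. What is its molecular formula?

Heavy atoms from the SMILES: 13 C, 2 O.
Implicit hydrogens by atom environment:
  7 × C (aromatic): 1 H each → 7
  3 × C (aromatic): no H
  2 × C: 2 H each → 4
  1 × C: 3 H
  1 × O (aromatic): no H
  1 × O: no H
  Total hydrogens = 14.
Molecular formula: C13H14O2

C13H14O2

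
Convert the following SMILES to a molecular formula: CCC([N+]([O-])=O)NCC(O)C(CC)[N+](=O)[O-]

Heavy atoms from the SMILES: 8 C, 3 N, 5 O.
Implicit hydrogens by atom environment:
  3 × C: 2 H each → 6
  3 × C: 1 H each → 3
  2 × C: 3 H each → 6
  2 × N (charge +1): no H
  2 × O: no H
  2 × O (charge -1): no H
  1 × N: 1 H
  1 × O: 1 H
  Total hydrogens = 17.
Molecular formula: C8H17N3O5

C8H17N3O5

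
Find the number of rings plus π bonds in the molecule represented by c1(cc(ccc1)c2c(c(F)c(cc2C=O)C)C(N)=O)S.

Molecular formula from the SMILES: C15H12FNO2S.
DoU = (2C + 2 + N − H − X)/2 = (2·15 + 2 + 1 − 12 − 1)/2 = 20/2 = 10.
(Structurally: 2 ring(s) + 8 π bond(s) = 10.)

10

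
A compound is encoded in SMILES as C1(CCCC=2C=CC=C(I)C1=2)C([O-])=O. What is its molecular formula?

Heavy atoms from the SMILES: 11 C, 1 I, 2 O.
Implicit hydrogens by atom environment:
  3 × C: 2 H each → 6
  3 × C (aromatic): 1 H each → 3
  3 × C (aromatic): no H
  1 × C: 1 H
  1 × C: no H
  1 × I: no H
  1 × O: no H
  1 × O (charge -1): no H
  Total hydrogens = 10.
Net charge -1.
Molecular formula: C11H10IO2-

C11H10IO2-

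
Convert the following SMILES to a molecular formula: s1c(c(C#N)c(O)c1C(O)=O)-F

Heavy atoms from the SMILES: 6 C, 1 F, 1 N, 3 O, 1 S.
Implicit hydrogens by atom environment:
  4 × C (aromatic): no H
  2 × C: no H
  2 × O: 1 H each → 2
  1 × F: no H
  1 × N: no H
  1 × O: no H
  1 × S (aromatic): no H
  Total hydrogens = 2.
Molecular formula: C6H2FNO3S

C6H2FNO3S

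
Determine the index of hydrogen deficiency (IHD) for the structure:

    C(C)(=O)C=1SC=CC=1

Molecular formula from the SMILES: C6H6OS.
DoU = (2C + 2 + N − H − X)/2 = (2·6 + 2 + 0 − 6 − 0)/2 = 8/2 = 4.
(Structurally: 1 ring(s) + 3 π bond(s) = 4.)

4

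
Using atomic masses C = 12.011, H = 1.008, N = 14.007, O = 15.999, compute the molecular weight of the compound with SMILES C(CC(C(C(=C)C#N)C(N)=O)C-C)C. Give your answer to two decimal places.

194.28

Molecular formula: C11H18N2O.
M = 11×12.011 + 18×1.008 + 2×14.007 + 1×15.999 = 194.28 g/mol.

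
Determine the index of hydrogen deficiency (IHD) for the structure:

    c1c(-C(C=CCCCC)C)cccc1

Molecular formula from the SMILES: C14H20.
DoU = (2C + 2 + N − H − X)/2 = (2·14 + 2 + 0 − 20 − 0)/2 = 10/2 = 5.
(Structurally: 1 ring(s) + 4 π bond(s) = 5.)

5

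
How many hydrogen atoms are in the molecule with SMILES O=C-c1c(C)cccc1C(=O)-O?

8

Hydrogens are implicit in SMILES; fill each atom to its normal valence:
  3 × C (aromatic): 1 H each → 3
  3 × C (aromatic): no H
  2 × O: no H
  1 × C: 3 H
  1 × C: 1 H
  1 × C: no H
  1 × O: 1 H
  Total hydrogens = 8.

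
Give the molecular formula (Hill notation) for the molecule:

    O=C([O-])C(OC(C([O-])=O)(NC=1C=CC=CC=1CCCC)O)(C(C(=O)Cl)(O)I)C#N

Heavy atoms from the SMILES: 17 C, 1 Cl, 1 I, 2 N, 8 O.
Implicit hydrogens by atom environment:
  7 × C: no H
  4 × C (aromatic): 1 H each → 4
  4 × O: no H
  3 × C: 2 H each → 6
  2 × C (aromatic): no H
  2 × O: 1 H each → 2
  2 × O (charge -1): no H
  1 × C: 3 H
  1 × Cl: no H
  1 × I: no H
  1 × N: 1 H
  1 × N: no H
  Total hydrogens = 16.
Net charge -2.
Molecular formula: [C17H16ClIN2O8]2-

[C17H16ClIN2O8]2-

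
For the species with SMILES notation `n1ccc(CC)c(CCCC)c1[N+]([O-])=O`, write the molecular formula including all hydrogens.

C11H16N2O2

Heavy atoms from the SMILES: 11 C, 2 N, 2 O.
Implicit hydrogens by atom environment:
  4 × C: 2 H each → 8
  3 × C (aromatic): no H
  2 × C: 3 H each → 6
  2 × C (aromatic): 1 H each → 2
  1 × N (aromatic): no H
  1 × N (charge +1): no H
  1 × O: no H
  1 × O (charge -1): no H
  Total hydrogens = 16.
Molecular formula: C11H16N2O2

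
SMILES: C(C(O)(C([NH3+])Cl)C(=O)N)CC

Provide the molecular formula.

Heavy atoms from the SMILES: 6 C, 1 Cl, 2 N, 2 O.
Implicit hydrogens by atom environment:
  2 × C: 2 H each → 4
  2 × C: no H
  1 × C: 3 H
  1 × C: 1 H
  1 × Cl: no H
  1 × N (charge +1): 3 H
  1 × N: 2 H
  1 × O: 1 H
  1 × O: no H
  Total hydrogens = 14.
Net charge +1.
Molecular formula: C6H14ClN2O2+

C6H14ClN2O2+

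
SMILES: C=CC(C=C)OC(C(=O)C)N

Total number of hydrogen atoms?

13

Hydrogens are implicit in SMILES; fill each atom to its normal valence:
  4 × C: 1 H each → 4
  2 × C: 2 H each → 4
  2 × O: no H
  1 × C: 3 H
  1 × C: no H
  1 × N: 2 H
  Total hydrogens = 13.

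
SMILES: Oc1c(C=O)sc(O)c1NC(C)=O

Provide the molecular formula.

Heavy atoms from the SMILES: 7 C, 1 N, 4 O, 1 S.
Implicit hydrogens by atom environment:
  4 × C (aromatic): no H
  2 × O: 1 H each → 2
  2 × O: no H
  1 × C: 3 H
  1 × C: 1 H
  1 × C: no H
  1 × N: 1 H
  1 × S (aromatic): no H
  Total hydrogens = 7.
Molecular formula: C7H7NO4S

C7H7NO4S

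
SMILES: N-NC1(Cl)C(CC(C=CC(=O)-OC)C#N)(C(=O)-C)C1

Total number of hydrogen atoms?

Hydrogens are implicit in SMILES; fill each atom to its normal valence:
  5 × C: no H
  3 × C: 1 H each → 3
  3 × O: no H
  2 × C: 3 H each → 6
  2 × C: 2 H each → 4
  1 × Cl: no H
  1 × N: 2 H
  1 × N: 1 H
  1 × N: no H
  Total hydrogens = 16.

16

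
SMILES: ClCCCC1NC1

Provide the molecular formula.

Heavy atoms from the SMILES: 5 C, 1 Cl, 1 N.
Implicit hydrogens by atom environment:
  4 × C: 2 H each → 8
  1 × C: 1 H
  1 × Cl: no H
  1 × N: 1 H
  Total hydrogens = 10.
Molecular formula: C5H10ClN

C5H10ClN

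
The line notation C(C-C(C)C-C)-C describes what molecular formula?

C7H16

Heavy atoms from the SMILES: 7 C.
Implicit hydrogens by atom environment:
  3 × C: 3 H each → 9
  3 × C: 2 H each → 6
  1 × C: 1 H
  Total hydrogens = 16.
Molecular formula: C7H16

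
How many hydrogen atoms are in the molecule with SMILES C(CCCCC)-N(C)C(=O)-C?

19

Hydrogens are implicit in SMILES; fill each atom to its normal valence:
  5 × C: 2 H each → 10
  3 × C: 3 H each → 9
  1 × C: no H
  1 × N: no H
  1 × O: no H
  Total hydrogens = 19.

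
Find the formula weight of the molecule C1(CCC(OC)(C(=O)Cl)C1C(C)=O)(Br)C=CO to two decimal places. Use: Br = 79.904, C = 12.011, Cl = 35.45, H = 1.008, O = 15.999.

Molecular formula: C11H14BrClO4.
M = 1×79.904 + 11×12.011 + 1×35.45 + 14×1.008 + 4×15.999 = 325.58 g/mol.

325.58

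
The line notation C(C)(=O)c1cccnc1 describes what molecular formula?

C7H7NO

Heavy atoms from the SMILES: 7 C, 1 N, 1 O.
Implicit hydrogens by atom environment:
  4 × C (aromatic): 1 H each → 4
  1 × C: 3 H
  1 × C (aromatic): no H
  1 × C: no H
  1 × N (aromatic): no H
  1 × O: no H
  Total hydrogens = 7.
Molecular formula: C7H7NO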